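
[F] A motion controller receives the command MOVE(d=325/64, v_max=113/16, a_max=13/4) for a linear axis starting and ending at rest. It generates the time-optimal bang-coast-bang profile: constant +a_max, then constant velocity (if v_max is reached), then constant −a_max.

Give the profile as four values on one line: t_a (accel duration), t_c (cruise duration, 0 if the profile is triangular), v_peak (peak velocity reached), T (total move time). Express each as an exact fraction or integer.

t_a=5/4 t_c=0 v_peak=65/16 T=5/2

v_max²/a_max = (113/16)²/(13/4) = 12769/832
325/64 < 12769/832 so t_c = 0
v_peak = √(325/64·13/4) = √(4225/256) = 65/16
t_a = (65/16)/(13/4) = 5/4; t_c = 0
T = 2·5/4 = 5/2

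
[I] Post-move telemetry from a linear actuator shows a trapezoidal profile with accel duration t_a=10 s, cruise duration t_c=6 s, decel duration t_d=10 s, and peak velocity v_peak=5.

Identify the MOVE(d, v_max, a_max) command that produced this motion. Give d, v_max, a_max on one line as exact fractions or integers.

d=80 v_max=5 a_max=1/2

a_max = 5/10 = 1/2
d_a = ½·5·10 = 25; d_c = 5·6 = 30
d = 2·25 + 30 = 80
t_c = 6 > 0 ⇒ limit active, v_max = 5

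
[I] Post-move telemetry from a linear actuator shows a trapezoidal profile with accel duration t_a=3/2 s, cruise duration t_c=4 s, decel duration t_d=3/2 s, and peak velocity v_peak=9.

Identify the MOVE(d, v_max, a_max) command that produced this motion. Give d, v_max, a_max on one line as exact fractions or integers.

d=99/2 v_max=9 a_max=6

a_max = 9/(3/2) = 6
d_a = ½·9·3/2 = 27/4; d_c = 9·4 = 36
d = 2·27/4 + 36 = 99/2
t_c = 4 > 0 so v_max = 9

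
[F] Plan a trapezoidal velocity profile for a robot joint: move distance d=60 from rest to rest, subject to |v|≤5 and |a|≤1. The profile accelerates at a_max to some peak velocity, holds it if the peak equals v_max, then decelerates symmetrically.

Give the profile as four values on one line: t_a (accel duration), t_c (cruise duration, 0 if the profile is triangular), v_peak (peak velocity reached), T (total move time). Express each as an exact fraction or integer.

t_a=5 t_c=7 v_peak=5 T=17

vₘ²/aₘ = 5²/1 = 25
60 ≥ 25 so v_max reached
t_a = 5/1 = 5; v_peak = 5
d_cruise = 60 − 25 = 35; t_c = 35/5 = 7
T = 2·5 + 7 = 17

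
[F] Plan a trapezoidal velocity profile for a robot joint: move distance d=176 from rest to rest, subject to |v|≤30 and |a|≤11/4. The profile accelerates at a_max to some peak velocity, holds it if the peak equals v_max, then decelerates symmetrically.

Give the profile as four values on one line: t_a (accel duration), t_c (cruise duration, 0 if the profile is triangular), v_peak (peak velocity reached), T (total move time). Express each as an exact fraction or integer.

t_a=8 t_c=0 v_peak=22 T=16

vₘ²/aₘ = 30²/(11/4) = 3600/11
176 < 3600/11 → triangular
v_peak = √(176·11/4) = √484 = 22
t_a = 22/(11/4) = 8; t_c = 0
T = 2·8 = 16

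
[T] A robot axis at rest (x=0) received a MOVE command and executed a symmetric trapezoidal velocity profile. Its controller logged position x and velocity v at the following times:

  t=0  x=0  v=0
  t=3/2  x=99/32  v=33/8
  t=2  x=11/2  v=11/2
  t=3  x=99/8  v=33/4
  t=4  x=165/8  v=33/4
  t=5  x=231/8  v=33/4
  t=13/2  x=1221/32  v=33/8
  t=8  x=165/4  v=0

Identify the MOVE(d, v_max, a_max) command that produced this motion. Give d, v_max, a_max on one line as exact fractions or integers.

final state: t=8, x=165/4, v=0 → d = 165/4
a_max = (33/8−0)/(3/2−0) = 11/4
max v = 33/4 over t∈[3,5] → v_max = 33/4
check: 33/4·(3+2) = 165/4 ✓

d=165/4 v_max=33/4 a_max=11/4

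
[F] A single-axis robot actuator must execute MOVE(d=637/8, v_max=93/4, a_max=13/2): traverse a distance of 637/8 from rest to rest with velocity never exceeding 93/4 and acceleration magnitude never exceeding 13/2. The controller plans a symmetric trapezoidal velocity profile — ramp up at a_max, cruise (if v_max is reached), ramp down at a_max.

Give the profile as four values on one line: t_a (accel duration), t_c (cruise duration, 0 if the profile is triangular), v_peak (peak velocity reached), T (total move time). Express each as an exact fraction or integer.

v_max²/a_max = (93/4)²/(13/2) = 8649/104
637/8 < 8649/104 ⇒ no cruise
v_peak = √(637/8·13/2) = √(8281/16) = 91/4
t_a = (91/4)/(13/2) = 7/2; t_c = 0
T = 2·7/2 = 7

t_a=7/2 t_c=0 v_peak=91/4 T=7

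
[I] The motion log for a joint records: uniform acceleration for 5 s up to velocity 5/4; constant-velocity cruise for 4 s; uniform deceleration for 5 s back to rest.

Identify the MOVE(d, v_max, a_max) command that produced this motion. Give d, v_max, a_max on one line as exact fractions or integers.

a_max = (5/4)/5 = 1/4
d_a = ½·5/4·5 = 25/8; d_c = 5/4·4 = 5
d = 2·25/8 + 5 = 45/4
t_c = 4 > 0 → v_max = v_peak = 5/4

d=45/4 v_max=5/4 a_max=1/4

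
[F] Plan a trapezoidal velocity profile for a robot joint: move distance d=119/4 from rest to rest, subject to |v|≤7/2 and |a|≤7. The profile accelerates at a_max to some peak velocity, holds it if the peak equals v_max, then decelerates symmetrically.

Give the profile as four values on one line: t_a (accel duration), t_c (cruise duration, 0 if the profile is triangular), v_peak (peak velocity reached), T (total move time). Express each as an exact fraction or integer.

(v_max)²/a_max = (7/2)²/7 = 7/4
119/4 ≥ 7/4 so v_max reached
t_a = (7/2)/7 = 1/2; v_peak = 7/2
d_cruise = 119/4 − 7/4 = 28; t_c = 28/(7/2) = 8
T = 2·1/2 + 8 = 9

t_a=1/2 t_c=8 v_peak=7/2 T=9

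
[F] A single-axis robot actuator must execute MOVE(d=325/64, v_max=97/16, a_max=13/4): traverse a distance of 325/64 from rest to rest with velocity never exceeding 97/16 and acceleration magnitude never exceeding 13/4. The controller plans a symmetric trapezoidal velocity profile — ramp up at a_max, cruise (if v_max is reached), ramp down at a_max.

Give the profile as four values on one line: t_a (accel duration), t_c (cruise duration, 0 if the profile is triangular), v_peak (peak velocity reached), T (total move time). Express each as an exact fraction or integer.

vₘ²/aₘ = (97/16)²/(13/4) = 9409/832
325/64 < 9409/832 → triangular
v_peak = √(325/64·13/4) = √(4225/256) = 65/16
t_a = (65/16)/(13/4) = 5/4; t_c = 0
T = 2·5/4 = 5/2

t_a=5/4 t_c=0 v_peak=65/16 T=5/2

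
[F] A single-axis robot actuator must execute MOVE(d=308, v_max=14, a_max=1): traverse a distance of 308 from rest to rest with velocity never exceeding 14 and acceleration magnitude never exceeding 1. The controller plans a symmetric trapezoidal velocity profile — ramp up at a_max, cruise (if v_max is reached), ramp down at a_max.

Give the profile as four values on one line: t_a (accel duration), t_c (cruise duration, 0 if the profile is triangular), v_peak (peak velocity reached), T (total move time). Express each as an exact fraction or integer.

v_max²/a_max = 14²/1 = 196
308 ≥ 196 ⇒ cruise phase
t_a = 14/1 = 14; v_peak = 14
d_cruise = 308 − 196 = 112; t_c = 112/14 = 8
T = 2·14 + 8 = 36

t_a=14 t_c=8 v_peak=14 T=36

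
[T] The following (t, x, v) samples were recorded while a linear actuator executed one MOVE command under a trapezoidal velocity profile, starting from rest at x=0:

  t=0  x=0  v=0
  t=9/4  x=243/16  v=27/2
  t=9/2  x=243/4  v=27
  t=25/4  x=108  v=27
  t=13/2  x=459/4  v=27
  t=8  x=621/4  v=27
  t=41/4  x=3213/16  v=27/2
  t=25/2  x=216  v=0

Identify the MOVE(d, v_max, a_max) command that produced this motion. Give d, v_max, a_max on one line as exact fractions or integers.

final state: t=25/2, x=216, v=0 → d = 216
a_max = (27/2−0)/(9/4−0) = 6
max v = 27 over t∈[9/2,8] → v_max = 27
check: 27·(9/2+7/2) = 216 ✓

d=216 v_max=27 a_max=6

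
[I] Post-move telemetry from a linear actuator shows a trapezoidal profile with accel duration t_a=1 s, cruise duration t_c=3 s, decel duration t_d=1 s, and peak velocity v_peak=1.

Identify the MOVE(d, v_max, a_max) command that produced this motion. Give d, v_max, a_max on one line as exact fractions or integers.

a_max = 1/1 = 1
d_a = ½·1·1 = 1/2; d_c = 1·3 = 3
d = 2·1/2 + 3 = 4
t_c = 3 > 0 ⇒ limit active, v_max = 1

d=4 v_max=1 a_max=1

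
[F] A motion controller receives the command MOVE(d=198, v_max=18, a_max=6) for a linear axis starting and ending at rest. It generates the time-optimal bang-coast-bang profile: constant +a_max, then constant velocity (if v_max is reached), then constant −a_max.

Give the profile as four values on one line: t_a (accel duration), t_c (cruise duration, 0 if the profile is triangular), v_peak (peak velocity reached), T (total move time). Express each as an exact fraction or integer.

t_a=3 t_c=8 v_peak=18 T=14

v_max²/a_max = 18²/6 = 54
198 ≥ 54 so v_max reached
t_a = 18/6 = 3; v_peak = 18
d_cruise = 198 − 54 = 144; t_c = 144/18 = 8
T = 2·3 + 8 = 14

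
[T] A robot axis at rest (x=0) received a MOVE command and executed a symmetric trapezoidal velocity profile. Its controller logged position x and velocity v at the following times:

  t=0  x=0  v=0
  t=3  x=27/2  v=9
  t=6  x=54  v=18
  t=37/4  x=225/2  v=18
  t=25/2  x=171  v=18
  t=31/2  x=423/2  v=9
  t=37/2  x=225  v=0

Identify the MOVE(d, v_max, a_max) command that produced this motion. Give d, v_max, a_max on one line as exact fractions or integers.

final state: t=37/2, x=225, v=0 → d = 225
a_max = (9−0)/(3−0) = 3
max v = 18 over t∈[6,25/2] → v_max = 18
check: 18·(6+13/2) = 225 ✓

d=225 v_max=18 a_max=3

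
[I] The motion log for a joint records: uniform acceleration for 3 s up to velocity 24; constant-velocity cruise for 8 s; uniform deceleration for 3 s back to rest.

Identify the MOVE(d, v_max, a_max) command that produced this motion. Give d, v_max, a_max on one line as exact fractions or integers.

d=264 v_max=24 a_max=8

a_max = 24/3 = 8
d_a = ½·24·3 = 36; d_c = 24·8 = 192
d = 2·36 + 192 = 264
t_c = 8 > 0 so v_max = 24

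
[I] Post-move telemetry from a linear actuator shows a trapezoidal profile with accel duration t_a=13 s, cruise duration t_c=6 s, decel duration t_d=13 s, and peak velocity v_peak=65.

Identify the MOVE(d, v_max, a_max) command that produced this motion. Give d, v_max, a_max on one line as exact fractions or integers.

d=1235 v_max=65 a_max=5

a_max = 65/13 = 5
d_a = ½·65·13 = 845/2; d_c = 65·6 = 390
d = 2·845/2 + 390 = 1235
t_c = 6 > 0 ⇒ limit active, v_max = 65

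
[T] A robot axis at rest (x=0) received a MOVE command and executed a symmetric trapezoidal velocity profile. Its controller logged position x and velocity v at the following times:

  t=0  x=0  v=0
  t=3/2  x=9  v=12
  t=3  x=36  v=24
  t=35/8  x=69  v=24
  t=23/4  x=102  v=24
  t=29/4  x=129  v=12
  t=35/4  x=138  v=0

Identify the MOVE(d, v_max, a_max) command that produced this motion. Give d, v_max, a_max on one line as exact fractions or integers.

final state: t=35/4, x=138, v=0 → d = 138
a_max = (12−0)/(3/2−0) = 8
max v = 24 over t∈[3,23/4] → v_max = 24
check: 24·(3+11/4) = 138 ✓

d=138 v_max=24 a_max=8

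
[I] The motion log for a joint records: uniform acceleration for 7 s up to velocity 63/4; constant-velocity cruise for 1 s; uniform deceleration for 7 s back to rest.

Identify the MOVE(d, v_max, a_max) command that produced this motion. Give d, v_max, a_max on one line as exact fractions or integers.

a_max = (63/4)/7 = 9/4
d_a = ½·63/4·7 = 441/8; d_c = 63/4·1 = 63/4
d = 2·441/8 + 63/4 = 126
t_c = 1 > 0 ⇒ limit active, v_max = 63/4

d=126 v_max=63/4 a_max=9/4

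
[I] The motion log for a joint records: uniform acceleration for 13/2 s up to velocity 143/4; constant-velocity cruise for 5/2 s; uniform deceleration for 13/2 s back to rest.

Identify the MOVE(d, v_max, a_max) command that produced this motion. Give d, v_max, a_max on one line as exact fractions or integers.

a_max = (143/4)/(13/2) = 11/2
d_a = ½·143/4·13/2 = 1859/16; d_c = 143/4·5/2 = 715/8
d = 2·1859/16 + 715/8 = 1287/4
t_c = 5/2 > 0 ⇒ limit active, v_max = 143/4

d=1287/4 v_max=143/4 a_max=11/2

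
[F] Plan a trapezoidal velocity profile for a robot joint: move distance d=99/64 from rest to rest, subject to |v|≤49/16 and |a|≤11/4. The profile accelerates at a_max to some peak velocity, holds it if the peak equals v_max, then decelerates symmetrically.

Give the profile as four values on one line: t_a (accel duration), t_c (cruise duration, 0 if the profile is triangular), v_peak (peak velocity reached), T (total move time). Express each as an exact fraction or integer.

t_a=3/4 t_c=0 v_peak=33/16 T=3/2

(v_max)²/a_max = (49/16)²/(11/4) = 2401/704
99/64 < 2401/704 → triangular
v_peak = √(99/64·11/4) = √(1089/256) = 33/16
t_a = (33/16)/(11/4) = 3/4; t_c = 0
T = 2·3/4 = 3/2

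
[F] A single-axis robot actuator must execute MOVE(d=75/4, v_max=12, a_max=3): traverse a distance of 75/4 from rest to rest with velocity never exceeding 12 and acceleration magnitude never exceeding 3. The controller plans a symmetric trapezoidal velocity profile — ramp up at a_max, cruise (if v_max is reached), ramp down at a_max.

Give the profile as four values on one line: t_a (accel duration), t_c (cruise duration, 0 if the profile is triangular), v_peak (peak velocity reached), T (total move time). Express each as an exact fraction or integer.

(v_max)²/a_max = 12²/3 = 48
75/4 < 48 ⇒ no cruise
v_peak = √(75/4·3) = √(225/4) = 15/2
t_a = (15/2)/3 = 5/2; t_c = 0
T = 2·5/2 = 5

t_a=5/2 t_c=0 v_peak=15/2 T=5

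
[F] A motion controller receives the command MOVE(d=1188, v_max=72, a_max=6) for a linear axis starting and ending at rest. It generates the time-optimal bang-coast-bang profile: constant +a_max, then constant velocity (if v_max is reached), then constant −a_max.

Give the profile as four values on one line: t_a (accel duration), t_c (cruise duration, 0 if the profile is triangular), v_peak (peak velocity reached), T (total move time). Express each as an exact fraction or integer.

v_max²/a_max = 72²/6 = 864
1188 ≥ 864 → trapezoidal
t_a = 72/6 = 12; v_peak = 72
d_cruise = 1188 − 864 = 324; t_c = 324/72 = 9/2
T = 2·12 + 9/2 = 57/2

t_a=12 t_c=9/2 v_peak=72 T=57/2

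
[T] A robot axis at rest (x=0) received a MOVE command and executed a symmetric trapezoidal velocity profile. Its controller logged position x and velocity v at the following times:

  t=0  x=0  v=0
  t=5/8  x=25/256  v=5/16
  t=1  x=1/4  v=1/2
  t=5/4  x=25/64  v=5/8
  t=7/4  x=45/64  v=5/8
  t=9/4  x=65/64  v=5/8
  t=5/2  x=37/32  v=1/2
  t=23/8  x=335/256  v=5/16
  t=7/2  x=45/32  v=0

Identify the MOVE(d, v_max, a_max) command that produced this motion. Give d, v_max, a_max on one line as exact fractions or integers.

d=45/32 v_max=5/8 a_max=1/2

final state: t=7/2, x=45/32, v=0 → d = 45/32
a_max = (5/16−0)/(5/8−0) = 1/2
max v = 5/8 over t∈[5/4,9/4] → v_max = 5/8
check: 5/8·(5/4+1) = 45/32 ✓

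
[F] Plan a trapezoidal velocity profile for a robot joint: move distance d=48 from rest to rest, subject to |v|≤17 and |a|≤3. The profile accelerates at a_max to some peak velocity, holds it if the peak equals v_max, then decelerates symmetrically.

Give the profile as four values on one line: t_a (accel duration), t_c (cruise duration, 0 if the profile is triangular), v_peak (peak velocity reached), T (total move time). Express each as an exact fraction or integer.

(v_max)²/a_max = 17²/3 = 289/3
48 < 289/3 so t_c = 0
v_peak = √(48·3) = √144 = 12
t_a = 12/3 = 4; t_c = 0
T = 2·4 = 8

t_a=4 t_c=0 v_peak=12 T=8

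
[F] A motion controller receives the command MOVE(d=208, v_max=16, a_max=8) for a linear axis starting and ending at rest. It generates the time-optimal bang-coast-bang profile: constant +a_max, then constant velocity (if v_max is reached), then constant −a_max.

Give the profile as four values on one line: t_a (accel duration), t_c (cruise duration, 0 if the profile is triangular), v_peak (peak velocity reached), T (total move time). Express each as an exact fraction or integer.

v_max²/a_max = 16²/8 = 32
208 ≥ 32 → trapezoidal
t_a = 16/8 = 2; v_peak = 16
d_cruise = 208 − 32 = 176; t_c = 176/16 = 11
T = 2·2 + 11 = 15

t_a=2 t_c=11 v_peak=16 T=15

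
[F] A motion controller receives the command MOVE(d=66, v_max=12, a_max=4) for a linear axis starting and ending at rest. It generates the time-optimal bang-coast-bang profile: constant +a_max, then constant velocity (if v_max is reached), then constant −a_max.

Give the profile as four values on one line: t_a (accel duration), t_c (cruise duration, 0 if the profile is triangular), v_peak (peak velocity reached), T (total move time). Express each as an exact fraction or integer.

vₘ²/aₘ = 12²/4 = 36
66 ≥ 36 ⇒ cruise phase
t_a = 12/4 = 3; v_peak = 12
d_cruise = 66 − 36 = 30; t_c = 30/12 = 5/2
T = 2·3 + 5/2 = 17/2

t_a=3 t_c=5/2 v_peak=12 T=17/2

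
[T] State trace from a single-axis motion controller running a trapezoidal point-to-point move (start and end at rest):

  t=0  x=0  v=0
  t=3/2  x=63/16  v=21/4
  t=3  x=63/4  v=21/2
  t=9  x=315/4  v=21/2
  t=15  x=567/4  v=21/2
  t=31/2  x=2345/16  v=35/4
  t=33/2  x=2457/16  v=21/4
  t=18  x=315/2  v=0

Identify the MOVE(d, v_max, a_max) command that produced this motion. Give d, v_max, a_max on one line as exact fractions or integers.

final state: t=18, x=315/2, v=0 → d = 315/2
a_max = (21/4−0)/(3/2−0) = 7/2
max v = 21/2 over t∈[3,15] → v_max = 21/2
check: 21/2·(3+12) = 315/2 ✓

d=315/2 v_max=21/2 a_max=7/2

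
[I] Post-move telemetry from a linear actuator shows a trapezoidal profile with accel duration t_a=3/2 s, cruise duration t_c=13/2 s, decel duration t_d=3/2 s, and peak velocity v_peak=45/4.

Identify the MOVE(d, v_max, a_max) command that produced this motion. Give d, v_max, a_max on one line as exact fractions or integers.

a_max = (45/4)/(3/2) = 15/2
d_a = ½·45/4·3/2 = 135/16; d_c = 45/4·13/2 = 585/8
d = 2·135/16 + 585/8 = 90
t_c = 13/2 > 0 ⇒ limit active, v_max = 45/4

d=90 v_max=45/4 a_max=15/2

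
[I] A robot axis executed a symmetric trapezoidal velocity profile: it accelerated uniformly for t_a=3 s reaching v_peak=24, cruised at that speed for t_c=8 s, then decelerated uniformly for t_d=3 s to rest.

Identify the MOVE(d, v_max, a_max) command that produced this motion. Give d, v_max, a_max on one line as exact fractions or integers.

a_max = 24/3 = 8
d_a = ½·24·3 = 36; d_c = 24·8 = 192
d = 2·36 + 192 = 264
t_c = 8 > 0 so v_max = 24

d=264 v_max=24 a_max=8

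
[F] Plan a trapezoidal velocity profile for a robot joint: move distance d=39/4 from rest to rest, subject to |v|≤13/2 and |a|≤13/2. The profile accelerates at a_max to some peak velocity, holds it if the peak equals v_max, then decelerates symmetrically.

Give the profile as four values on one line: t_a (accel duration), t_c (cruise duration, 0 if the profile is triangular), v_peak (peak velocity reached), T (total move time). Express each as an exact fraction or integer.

(v_max)²/a_max = (13/2)²/(13/2) = 13/2
39/4 ≥ 13/2 → trapezoidal
t_a = (13/2)/(13/2) = 1; v_peak = 13/2
d_cruise = 39/4 − 13/2 = 13/4; t_c = (13/4)/(13/2) = 1/2
T = 2·1 + 1/2 = 5/2

t_a=1 t_c=1/2 v_peak=13/2 T=5/2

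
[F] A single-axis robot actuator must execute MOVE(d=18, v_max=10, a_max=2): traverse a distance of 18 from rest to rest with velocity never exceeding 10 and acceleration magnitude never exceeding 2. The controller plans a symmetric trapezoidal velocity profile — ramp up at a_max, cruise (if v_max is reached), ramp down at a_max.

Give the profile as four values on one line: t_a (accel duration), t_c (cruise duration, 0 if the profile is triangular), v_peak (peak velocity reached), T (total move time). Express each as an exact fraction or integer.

t_a=3 t_c=0 v_peak=6 T=6

vₘ²/aₘ = 10²/2 = 50
18 < 50 so t_c = 0
v_peak = √(18·2) = √36 = 6
t_a = 6/2 = 3; t_c = 0
T = 2·3 = 6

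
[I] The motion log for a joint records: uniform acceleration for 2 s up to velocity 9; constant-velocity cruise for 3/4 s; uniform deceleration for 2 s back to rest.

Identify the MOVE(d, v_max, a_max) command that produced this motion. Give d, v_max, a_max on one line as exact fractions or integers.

a_max = 9/2
d_a = ½·9·2 = 9; d_c = 9·3/4 = 27/4
d = 2·9 + 27/4 = 99/4
t_c = 3/4 > 0 ⇒ limit active, v_max = 9

d=99/4 v_max=9 a_max=9/2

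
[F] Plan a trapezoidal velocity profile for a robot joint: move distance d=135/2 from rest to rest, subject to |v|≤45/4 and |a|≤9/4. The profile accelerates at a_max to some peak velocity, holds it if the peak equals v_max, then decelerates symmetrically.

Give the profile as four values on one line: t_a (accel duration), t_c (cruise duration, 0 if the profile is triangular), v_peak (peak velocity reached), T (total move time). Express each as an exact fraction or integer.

t_a=5 t_c=1 v_peak=45/4 T=11

(v_max)²/a_max = (45/4)²/(9/4) = 225/4
135/2 ≥ 225/4 → trapezoidal
t_a = (45/4)/(9/4) = 5; v_peak = 45/4
d_cruise = 135/2 − 225/4 = 45/4; t_c = (45/4)/(45/4) = 1
T = 2·5 + 1 = 11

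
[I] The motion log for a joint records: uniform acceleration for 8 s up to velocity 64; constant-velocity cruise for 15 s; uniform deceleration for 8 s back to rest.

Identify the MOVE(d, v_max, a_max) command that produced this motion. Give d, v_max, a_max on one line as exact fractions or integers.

a_max = 64/8 = 8
d_a = ½·64·8 = 256; d_c = 64·15 = 960
d = 2·256 + 960 = 1472
t_c = 15 > 0 so v_max = 64

d=1472 v_max=64 a_max=8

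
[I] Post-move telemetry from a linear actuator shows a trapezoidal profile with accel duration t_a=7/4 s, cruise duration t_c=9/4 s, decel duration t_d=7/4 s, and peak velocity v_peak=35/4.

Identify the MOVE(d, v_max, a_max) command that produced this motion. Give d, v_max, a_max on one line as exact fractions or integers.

a_max = (35/4)/(7/4) = 5
d_a = ½·35/4·7/4 = 245/32; d_c = 35/4·9/4 = 315/16
d = 2·245/32 + 315/16 = 35
t_c = 9/4 > 0 so v_max = 35/4

d=35 v_max=35/4 a_max=5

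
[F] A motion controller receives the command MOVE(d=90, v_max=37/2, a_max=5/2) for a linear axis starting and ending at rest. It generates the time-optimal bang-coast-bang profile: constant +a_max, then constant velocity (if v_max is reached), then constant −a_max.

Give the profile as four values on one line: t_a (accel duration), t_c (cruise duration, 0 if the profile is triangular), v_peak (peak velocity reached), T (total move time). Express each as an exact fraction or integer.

vₘ²/aₘ = (37/2)²/(5/2) = 1369/10
90 < 1369/10 ⇒ no cruise
v_peak = √(90·5/2) = √225 = 15
t_a = 15/(5/2) = 6; t_c = 0
T = 2·6 = 12

t_a=6 t_c=0 v_peak=15 T=12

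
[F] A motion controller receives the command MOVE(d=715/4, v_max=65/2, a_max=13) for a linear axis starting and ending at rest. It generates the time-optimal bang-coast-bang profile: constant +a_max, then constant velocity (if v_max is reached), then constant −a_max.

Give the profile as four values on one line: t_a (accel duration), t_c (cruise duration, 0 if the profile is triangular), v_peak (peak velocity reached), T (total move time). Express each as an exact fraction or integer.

v_max²/a_max = (65/2)²/13 = 325/4
715/4 ≥ 325/4 → trapezoidal
t_a = (65/2)/13 = 5/2; v_peak = 65/2
d_cruise = 715/4 − 325/4 = 195/2; t_c = (195/2)/(65/2) = 3
T = 2·5/2 + 3 = 8

t_a=5/2 t_c=3 v_peak=65/2 T=8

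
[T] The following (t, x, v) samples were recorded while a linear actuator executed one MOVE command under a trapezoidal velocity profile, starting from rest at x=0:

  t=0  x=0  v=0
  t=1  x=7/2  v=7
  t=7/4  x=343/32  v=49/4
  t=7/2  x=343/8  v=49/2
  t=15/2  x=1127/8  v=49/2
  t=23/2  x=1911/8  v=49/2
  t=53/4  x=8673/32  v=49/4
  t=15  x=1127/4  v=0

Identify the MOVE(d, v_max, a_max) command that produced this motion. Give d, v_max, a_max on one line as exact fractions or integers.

final state: t=15, x=1127/4, v=0 → d = 1127/4
a_max = (7−0)/(1−0) = 7
max v = 49/2 over t∈[7/2,23/2] → v_max = 49/2
check: 49/2·(7/2+8) = 1127/4 ✓

d=1127/4 v_max=49/2 a_max=7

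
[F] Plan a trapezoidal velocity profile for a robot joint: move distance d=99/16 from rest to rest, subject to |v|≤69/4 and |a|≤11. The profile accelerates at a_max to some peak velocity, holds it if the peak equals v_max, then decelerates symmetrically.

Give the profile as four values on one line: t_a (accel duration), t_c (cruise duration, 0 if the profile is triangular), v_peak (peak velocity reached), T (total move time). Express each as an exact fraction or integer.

t_a=3/4 t_c=0 v_peak=33/4 T=3/2

v_max²/a_max = (69/4)²/11 = 4761/176
99/16 < 4761/176 → triangular
v_peak = √(99/16·11) = √(1089/16) = 33/4
t_a = (33/4)/11 = 3/4; t_c = 0
T = 2·3/4 = 3/2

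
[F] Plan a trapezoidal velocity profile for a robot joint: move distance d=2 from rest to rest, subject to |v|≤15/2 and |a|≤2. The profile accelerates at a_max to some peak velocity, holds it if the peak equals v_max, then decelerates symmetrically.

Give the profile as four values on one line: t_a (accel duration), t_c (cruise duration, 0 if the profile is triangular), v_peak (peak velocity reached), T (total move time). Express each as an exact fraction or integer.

t_a=1 t_c=0 v_peak=2 T=2

(v_max)²/a_max = (15/2)²/2 = 225/8
2 < 225/8 so t_c = 0
v_peak = √(2·2) = √4 = 2
t_a = 2/2 = 1; t_c = 0
T = 2·1 = 2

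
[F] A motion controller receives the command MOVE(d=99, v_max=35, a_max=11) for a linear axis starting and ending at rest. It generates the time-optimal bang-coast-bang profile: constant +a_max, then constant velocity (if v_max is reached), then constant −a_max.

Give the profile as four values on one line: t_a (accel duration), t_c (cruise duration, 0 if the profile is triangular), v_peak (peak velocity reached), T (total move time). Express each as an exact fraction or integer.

(v_max)²/a_max = 35²/11 = 1225/11
99 < 1225/11 ⇒ no cruise
v_peak = √(99·11) = √1089 = 33
t_a = 33/11 = 3; t_c = 0
T = 2·3 = 6

t_a=3 t_c=0 v_peak=33 T=6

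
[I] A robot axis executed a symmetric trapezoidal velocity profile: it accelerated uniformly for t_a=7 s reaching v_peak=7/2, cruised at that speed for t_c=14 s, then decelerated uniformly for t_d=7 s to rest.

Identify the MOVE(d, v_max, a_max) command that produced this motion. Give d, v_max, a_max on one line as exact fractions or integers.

a_max = (7/2)/7 = 1/2
d_a = ½·7/2·7 = 49/4; d_c = 7/2·14 = 49
d = 2·49/4 + 49 = 147/2
t_c = 14 > 0 → v_max = v_peak = 7/2

d=147/2 v_max=7/2 a_max=1/2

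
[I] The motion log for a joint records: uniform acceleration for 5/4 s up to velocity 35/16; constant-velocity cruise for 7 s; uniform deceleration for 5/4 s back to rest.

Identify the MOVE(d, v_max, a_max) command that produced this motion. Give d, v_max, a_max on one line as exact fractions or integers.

d=1155/64 v_max=35/16 a_max=7/4

a_max = (35/16)/(5/4) = 7/4
d_a = ½·35/16·5/4 = 175/128; d_c = 35/16·7 = 245/16
d = 2·175/128 + 245/16 = 1155/64
t_c = 7 > 0 so v_max = 35/16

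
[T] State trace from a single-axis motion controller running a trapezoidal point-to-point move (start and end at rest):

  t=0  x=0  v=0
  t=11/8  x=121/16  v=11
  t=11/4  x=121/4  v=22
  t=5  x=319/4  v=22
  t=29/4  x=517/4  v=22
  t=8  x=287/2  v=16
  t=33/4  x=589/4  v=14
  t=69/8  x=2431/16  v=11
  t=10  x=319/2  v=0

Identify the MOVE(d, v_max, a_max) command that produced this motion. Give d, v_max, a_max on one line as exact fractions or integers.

final state: t=10, x=319/2, v=0 → d = 319/2
a_max = (11−0)/(11/8−0) = 8
max v = 22 over t∈[11/4,29/4] → v_max = 22
check: 22·(11/4+9/2) = 319/2 ✓

d=319/2 v_max=22 a_max=8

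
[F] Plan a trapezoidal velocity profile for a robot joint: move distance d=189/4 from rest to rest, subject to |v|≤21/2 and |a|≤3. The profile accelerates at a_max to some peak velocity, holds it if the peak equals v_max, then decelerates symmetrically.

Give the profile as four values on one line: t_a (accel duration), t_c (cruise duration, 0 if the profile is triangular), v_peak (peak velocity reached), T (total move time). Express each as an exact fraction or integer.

vₘ²/aₘ = (21/2)²/3 = 147/4
189/4 ≥ 147/4 ⇒ cruise phase
t_a = (21/2)/3 = 7/2; v_peak = 21/2
d_cruise = 189/4 − 147/4 = 21/2; t_c = (21/2)/(21/2) = 1
T = 2·7/2 + 1 = 8

t_a=7/2 t_c=1 v_peak=21/2 T=8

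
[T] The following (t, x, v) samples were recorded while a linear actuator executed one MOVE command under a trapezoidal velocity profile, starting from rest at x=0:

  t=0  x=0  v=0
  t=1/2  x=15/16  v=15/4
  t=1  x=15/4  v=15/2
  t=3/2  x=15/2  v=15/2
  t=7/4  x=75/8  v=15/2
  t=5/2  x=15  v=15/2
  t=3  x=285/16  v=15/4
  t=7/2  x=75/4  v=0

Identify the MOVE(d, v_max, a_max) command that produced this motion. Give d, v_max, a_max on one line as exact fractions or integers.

d=75/4 v_max=15/2 a_max=15/2

final state: t=7/2, x=75/4, v=0 → d = 75/4
a_max = (15/4−0)/(1/2−0) = 15/2
max v = 15/2 over t∈[1,5/2] → v_max = 15/2
check: 15/2·(1+3/2) = 75/4 ✓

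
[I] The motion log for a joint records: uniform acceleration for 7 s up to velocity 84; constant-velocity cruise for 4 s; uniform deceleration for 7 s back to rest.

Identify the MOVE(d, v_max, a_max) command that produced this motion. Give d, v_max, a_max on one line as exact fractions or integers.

d=924 v_max=84 a_max=12

a_max = 84/7 = 12
d_a = ½·84·7 = 294; d_c = 84·4 = 336
d = 2·294 + 336 = 924
t_c = 4 > 0 so v_max = 84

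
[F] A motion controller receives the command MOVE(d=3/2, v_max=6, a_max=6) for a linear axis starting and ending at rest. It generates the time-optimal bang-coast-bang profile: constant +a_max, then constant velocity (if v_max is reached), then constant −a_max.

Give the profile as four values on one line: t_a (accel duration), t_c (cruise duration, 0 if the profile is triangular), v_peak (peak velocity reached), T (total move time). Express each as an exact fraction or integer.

v_max²/a_max = 6²/6 = 6
3/2 < 6 ⇒ no cruise
v_peak = √(3/2·6) = √9 = 3
t_a = 3/6 = 1/2; t_c = 0
T = 2·1/2 = 1

t_a=1/2 t_c=0 v_peak=3 T=1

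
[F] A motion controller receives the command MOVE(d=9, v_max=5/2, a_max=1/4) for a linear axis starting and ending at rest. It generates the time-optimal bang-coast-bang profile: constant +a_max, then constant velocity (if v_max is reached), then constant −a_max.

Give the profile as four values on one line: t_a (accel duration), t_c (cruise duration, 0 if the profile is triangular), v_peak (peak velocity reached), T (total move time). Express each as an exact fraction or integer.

(v_max)²/a_max = (5/2)²/(1/4) = 25
9 < 25 → triangular
v_peak = √(9·1/4) = √(9/4) = 3/2
t_a = (3/2)/(1/4) = 6; t_c = 0
T = 2·6 = 12

t_a=6 t_c=0 v_peak=3/2 T=12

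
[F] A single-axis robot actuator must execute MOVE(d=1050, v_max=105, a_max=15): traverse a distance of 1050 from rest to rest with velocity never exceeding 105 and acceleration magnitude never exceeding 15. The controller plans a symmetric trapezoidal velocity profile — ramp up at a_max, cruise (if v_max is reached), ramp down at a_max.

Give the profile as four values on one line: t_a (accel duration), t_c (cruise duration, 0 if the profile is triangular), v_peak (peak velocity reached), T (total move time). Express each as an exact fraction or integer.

vₘ²/aₘ = 105²/15 = 735
1050 ≥ 735 so v_max reached
t_a = 105/15 = 7; v_peak = 105
d_cruise = 1050 − 735 = 315; t_c = 315/105 = 3
T = 2·7 + 3 = 17

t_a=7 t_c=3 v_peak=105 T=17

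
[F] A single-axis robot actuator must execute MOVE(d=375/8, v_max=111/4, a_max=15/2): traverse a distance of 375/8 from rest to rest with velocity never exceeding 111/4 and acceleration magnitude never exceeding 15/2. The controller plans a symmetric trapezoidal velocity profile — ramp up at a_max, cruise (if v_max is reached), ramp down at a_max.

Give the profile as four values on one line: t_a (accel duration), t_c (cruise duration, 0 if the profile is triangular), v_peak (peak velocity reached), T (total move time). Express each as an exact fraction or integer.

t_a=5/2 t_c=0 v_peak=75/4 T=5

vₘ²/aₘ = (111/4)²/(15/2) = 4107/40
375/8 < 4107/40 ⇒ no cruise
v_peak = √(375/8·15/2) = √(5625/16) = 75/4
t_a = (75/4)/(15/2) = 5/2; t_c = 0
T = 2·5/2 = 5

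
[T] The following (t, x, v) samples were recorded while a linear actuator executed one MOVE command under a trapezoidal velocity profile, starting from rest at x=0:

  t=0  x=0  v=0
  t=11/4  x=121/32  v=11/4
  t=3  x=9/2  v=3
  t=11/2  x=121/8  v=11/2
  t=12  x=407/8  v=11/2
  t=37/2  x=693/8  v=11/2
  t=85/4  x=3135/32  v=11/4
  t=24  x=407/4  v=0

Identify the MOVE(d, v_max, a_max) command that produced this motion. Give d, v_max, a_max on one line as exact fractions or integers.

d=407/4 v_max=11/2 a_max=1

final state: t=24, x=407/4, v=0 → d = 407/4
a_max = (11/4−0)/(11/4−0) = 1
max v = 11/2 over t∈[11/2,37/2] → v_max = 11/2
check: 11/2·(11/2+13) = 407/4 ✓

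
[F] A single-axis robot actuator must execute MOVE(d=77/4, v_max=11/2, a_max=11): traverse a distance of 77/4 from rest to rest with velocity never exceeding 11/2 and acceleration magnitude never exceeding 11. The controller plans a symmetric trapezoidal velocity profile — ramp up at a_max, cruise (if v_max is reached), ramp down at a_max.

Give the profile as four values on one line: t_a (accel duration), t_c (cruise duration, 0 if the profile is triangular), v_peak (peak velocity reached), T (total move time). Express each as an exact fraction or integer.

t_a=1/2 t_c=3 v_peak=11/2 T=4

vₘ²/aₘ = (11/2)²/11 = 11/4
77/4 ≥ 11/4 so v_max reached
t_a = (11/2)/11 = 1/2; v_peak = 11/2
d_cruise = 77/4 − 11/4 = 33/2; t_c = (33/2)/(11/2) = 3
T = 2·1/2 + 3 = 4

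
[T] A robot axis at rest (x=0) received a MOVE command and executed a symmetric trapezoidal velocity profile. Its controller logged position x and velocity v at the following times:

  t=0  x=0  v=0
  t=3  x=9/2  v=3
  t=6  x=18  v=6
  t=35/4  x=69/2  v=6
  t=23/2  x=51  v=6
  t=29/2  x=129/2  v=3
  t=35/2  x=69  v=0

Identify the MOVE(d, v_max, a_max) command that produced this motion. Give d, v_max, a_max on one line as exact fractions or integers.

final state: t=35/2, x=69, v=0 → d = 69
a_max = (3−0)/(3−0) = 1
max v = 6 over t∈[6,23/2] → v_max = 6
check: 6·(6+11/2) = 69 ✓

d=69 v_max=6 a_max=1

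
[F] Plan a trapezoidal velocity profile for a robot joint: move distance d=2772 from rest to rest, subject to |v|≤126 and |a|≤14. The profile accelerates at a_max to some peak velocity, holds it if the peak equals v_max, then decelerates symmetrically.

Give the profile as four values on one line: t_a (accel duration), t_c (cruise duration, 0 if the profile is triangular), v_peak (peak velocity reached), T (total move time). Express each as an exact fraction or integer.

t_a=9 t_c=13 v_peak=126 T=31

vₘ²/aₘ = 126²/14 = 1134
2772 ≥ 1134 so v_max reached
t_a = 126/14 = 9; v_peak = 126
d_cruise = 2772 − 1134 = 1638; t_c = 1638/126 = 13
T = 2·9 + 13 = 31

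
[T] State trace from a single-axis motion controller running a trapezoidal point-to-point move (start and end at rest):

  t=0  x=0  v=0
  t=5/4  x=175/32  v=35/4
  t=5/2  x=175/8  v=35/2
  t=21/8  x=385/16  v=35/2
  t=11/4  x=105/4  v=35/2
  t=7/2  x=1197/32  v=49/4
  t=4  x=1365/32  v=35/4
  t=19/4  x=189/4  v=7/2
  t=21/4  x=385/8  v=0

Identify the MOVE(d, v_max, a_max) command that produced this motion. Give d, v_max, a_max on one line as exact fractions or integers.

final state: t=21/4, x=385/8, v=0 → d = 385/8
a_max = (35/4−0)/(5/4−0) = 7
max v = 35/2 over t∈[5/2,11/4] → v_max = 35/2
check: 35/2·(5/2+1/4) = 385/8 ✓

d=385/8 v_max=35/2 a_max=7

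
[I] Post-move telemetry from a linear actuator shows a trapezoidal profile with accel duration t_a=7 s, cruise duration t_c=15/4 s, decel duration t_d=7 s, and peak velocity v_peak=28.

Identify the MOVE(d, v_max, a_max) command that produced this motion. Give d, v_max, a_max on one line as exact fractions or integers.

d=301 v_max=28 a_max=4

a_max = 28/7 = 4
d_a = ½·28·7 = 98; d_c = 28·15/4 = 105
d = 2·98 + 105 = 301
t_c = 15/4 > 0 → v_max = v_peak = 28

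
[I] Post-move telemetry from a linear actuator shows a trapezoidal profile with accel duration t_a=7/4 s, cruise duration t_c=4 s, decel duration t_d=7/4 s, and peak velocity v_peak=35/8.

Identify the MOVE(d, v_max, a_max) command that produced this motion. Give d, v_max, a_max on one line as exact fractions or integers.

a_max = (35/8)/(7/4) = 5/2
d_a = ½·35/8·7/4 = 245/64; d_c = 35/8·4 = 35/2
d = 2·245/64 + 35/2 = 805/32
t_c = 4 > 0 ⇒ limit active, v_max = 35/8

d=805/32 v_max=35/8 a_max=5/2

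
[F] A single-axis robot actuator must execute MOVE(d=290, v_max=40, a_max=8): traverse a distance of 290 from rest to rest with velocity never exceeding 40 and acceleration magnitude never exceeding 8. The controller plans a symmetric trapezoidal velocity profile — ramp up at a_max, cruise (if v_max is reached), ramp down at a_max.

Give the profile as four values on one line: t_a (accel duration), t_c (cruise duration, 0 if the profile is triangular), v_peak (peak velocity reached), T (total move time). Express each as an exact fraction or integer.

t_a=5 t_c=9/4 v_peak=40 T=49/4

v_max²/a_max = 40²/8 = 200
290 ≥ 200 → trapezoidal
t_a = 40/8 = 5; v_peak = 40
d_cruise = 290 − 200 = 90; t_c = 90/40 = 9/4
T = 2·5 + 9/4 = 49/4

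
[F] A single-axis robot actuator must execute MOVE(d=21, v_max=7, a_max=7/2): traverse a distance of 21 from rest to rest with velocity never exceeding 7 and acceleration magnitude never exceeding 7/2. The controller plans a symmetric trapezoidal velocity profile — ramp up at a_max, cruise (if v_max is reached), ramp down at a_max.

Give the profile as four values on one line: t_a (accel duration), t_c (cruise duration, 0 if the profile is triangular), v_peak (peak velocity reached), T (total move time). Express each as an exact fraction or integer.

vₘ²/aₘ = 7²/(7/2) = 14
21 ≥ 14 → trapezoidal
t_a = 7/(7/2) = 2; v_peak = 7
d_cruise = 21 − 14 = 7; t_c = 7/7 = 1
T = 2·2 + 1 = 5

t_a=2 t_c=1 v_peak=7 T=5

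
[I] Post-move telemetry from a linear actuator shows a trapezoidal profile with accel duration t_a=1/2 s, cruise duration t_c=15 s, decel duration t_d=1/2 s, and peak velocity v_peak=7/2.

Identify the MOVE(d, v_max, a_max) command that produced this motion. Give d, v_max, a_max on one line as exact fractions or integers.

d=217/4 v_max=7/2 a_max=7

a_max = (7/2)/(1/2) = 7
d_a = ½·7/2·1/2 = 7/8; d_c = 7/2·15 = 105/2
d = 2·7/8 + 105/2 = 217/4
t_c = 15 > 0 ⇒ limit active, v_max = 7/2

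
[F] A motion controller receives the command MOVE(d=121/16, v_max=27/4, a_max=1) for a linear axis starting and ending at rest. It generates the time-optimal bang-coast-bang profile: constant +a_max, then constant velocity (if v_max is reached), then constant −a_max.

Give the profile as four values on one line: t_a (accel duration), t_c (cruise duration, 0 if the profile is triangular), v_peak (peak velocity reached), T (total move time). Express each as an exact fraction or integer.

t_a=11/4 t_c=0 v_peak=11/4 T=11/2

(v_max)²/a_max = (27/4)²/1 = 729/16
121/16 < 729/16 → triangular
v_peak = √(121/16·1) = √(121/16) = 11/4
t_a = (11/4)/1 = 11/4; t_c = 0
T = 2·11/4 = 11/2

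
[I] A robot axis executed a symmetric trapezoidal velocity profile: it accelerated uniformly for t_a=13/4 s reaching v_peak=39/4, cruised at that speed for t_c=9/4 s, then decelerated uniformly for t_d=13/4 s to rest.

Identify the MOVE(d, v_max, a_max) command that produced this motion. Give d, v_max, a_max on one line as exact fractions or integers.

a_max = (39/4)/(13/4) = 3
d_a = ½·39/4·13/4 = 507/32; d_c = 39/4·9/4 = 351/16
d = 2·507/32 + 351/16 = 429/8
t_c = 9/4 > 0 → v_max = v_peak = 39/4

d=429/8 v_max=39/4 a_max=3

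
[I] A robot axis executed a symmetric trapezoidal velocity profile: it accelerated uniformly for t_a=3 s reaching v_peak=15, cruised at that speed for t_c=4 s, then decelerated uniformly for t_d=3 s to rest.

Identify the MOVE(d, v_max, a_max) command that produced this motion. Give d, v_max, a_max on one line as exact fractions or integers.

a_max = 15/3 = 5
d_a = ½·15·3 = 45/2; d_c = 15·4 = 60
d = 2·45/2 + 60 = 105
t_c = 4 > 0 ⇒ limit active, v_max = 15

d=105 v_max=15 a_max=5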